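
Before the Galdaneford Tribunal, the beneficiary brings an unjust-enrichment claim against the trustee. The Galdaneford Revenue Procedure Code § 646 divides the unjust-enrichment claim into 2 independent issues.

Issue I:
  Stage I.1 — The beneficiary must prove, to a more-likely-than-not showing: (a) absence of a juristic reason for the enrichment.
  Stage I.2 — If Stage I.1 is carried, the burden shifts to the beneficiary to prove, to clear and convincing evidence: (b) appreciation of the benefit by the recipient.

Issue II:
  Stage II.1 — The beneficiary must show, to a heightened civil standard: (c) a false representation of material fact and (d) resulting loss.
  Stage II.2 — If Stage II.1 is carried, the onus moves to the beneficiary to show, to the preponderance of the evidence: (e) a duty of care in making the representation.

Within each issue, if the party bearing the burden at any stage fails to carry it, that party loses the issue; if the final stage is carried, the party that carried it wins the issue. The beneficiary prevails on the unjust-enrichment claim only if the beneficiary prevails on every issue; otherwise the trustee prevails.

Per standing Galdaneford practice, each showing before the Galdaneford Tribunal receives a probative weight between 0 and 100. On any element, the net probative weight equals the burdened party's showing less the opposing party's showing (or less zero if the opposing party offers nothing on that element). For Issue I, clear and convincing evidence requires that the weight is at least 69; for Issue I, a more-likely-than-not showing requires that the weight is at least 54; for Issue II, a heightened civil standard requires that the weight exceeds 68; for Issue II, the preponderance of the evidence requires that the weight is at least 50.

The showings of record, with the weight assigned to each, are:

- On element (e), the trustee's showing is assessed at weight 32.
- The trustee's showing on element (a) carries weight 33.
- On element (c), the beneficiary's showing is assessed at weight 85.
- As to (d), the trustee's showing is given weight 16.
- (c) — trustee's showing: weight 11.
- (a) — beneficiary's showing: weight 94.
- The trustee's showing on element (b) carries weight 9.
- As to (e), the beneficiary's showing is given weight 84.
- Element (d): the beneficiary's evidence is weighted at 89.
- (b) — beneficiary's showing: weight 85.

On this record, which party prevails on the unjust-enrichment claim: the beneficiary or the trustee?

— Issue I —
At Stage I.1 the beneficiary must meet a more-likely-than-not showing (weight is at least 54): on (a) the weight is 94 less the opposing 33 gives net 61, which does reach 54, so (a) meets the standard.
  Stage I.1 is satisfied; the beneficiary continues to bear the burden.
At Stage I.2 the beneficiary must meet clear and convincing evidence (weight is at least 69): on (b) the weight is 85 less the opposing 9 gives net 76, ≥ 69, so (b) meets the standard.
  Stage I.2 carried; the final stage is satisfied.
With every stage satisfied, the beneficiary prevails on this issue.
— Issue II —
Stage II.1 (beneficiary, a heightened civil standard, weight exceeds 68): (c) net 85−11=74 > 68 — meets; (d) net 89−16=73 > 68 — meets.
  Stage II.1 is satisfied; the beneficiary continues to bear the burden.
Stage II.2 (beneficiary, the preponderance of the evidence, weight is at least 50): (e) net 84−32=52 ≥ 50 — meets.
  Stage II.2 carried; the final stage is satisfied.
All stages carried — the beneficiary prevails on this issue.
Per-issue: Issue I → beneficiary; Issue II → beneficiary. The beneficiary must prevail on every issue; overall, the beneficiary prevails.

beneficiary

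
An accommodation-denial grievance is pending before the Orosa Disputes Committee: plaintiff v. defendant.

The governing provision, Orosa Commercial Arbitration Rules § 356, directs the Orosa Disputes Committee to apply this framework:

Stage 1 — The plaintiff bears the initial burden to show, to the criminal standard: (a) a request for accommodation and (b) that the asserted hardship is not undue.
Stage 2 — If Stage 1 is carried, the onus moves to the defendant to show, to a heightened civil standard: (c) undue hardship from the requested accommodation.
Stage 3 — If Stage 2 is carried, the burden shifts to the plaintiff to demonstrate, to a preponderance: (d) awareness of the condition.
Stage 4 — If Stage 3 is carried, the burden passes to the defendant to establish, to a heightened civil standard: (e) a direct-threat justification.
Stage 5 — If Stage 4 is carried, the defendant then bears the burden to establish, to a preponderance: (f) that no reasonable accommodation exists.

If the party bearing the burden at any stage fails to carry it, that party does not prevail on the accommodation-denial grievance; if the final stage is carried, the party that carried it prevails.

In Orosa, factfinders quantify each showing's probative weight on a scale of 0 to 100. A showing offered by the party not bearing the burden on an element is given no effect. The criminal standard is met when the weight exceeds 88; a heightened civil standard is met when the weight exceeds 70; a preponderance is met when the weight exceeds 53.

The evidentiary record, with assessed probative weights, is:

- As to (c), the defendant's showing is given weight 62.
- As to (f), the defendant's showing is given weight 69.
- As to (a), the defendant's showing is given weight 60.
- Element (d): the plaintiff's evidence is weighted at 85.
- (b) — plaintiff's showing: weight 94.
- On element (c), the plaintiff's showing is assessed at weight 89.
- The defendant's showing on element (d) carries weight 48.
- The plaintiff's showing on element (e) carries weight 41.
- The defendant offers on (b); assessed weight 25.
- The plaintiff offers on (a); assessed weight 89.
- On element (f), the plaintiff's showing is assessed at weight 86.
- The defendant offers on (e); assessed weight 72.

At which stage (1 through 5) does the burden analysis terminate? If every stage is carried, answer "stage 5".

At Stage 1 the plaintiff must meet the criminal standard (weight exceeds 88): on (a) the weight is 89 (the defendant's 60 is given no effect), > 88, so (a) meets the standard; on (b) the weight is 94 (the defendant's 25 is given no effect), > 88, so (b) meets the standard.
  Stage 1 carried; the burden shifts to the defendant.
At Stage 2 the defendant must meet a heightened civil standard (weight exceeds 70): on (c) the weight is 62 (the plaintiff's 89 is given no effect), which does not exceed 70, so (c) does not meet the standard.
  Stage 2 not carried; the defendant fails its burden.
So the plaintiff prevails.

stage 2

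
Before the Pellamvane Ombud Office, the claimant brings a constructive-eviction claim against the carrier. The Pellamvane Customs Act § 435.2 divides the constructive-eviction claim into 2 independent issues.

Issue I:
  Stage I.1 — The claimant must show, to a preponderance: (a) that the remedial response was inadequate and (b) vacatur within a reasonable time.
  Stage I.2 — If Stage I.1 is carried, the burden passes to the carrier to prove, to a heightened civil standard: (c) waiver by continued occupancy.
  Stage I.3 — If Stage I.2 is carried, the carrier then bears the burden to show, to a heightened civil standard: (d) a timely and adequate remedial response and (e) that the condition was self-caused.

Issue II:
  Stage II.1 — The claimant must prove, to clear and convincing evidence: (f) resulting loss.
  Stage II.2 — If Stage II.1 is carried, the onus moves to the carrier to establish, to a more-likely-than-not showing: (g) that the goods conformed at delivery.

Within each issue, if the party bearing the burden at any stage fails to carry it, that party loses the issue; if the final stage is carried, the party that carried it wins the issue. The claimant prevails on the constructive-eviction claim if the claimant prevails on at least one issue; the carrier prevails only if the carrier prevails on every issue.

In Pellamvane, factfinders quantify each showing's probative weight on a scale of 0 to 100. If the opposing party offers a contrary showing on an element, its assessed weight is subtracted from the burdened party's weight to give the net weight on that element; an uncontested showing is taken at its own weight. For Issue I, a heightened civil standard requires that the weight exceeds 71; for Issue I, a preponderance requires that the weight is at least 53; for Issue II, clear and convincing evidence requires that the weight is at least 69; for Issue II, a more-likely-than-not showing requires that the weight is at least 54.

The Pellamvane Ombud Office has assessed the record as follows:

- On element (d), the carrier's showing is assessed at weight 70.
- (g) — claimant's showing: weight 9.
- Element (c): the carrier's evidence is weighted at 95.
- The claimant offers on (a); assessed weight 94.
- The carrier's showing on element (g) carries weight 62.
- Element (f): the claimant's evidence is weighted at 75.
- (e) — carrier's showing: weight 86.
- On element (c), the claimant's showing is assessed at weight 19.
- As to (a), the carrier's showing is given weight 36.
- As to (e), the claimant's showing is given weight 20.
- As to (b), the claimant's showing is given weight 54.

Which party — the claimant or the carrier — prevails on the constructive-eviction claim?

— Issue I —
Stage I.1 (claimant, a preponderance, weight is at least 53): (a) net 94−36=58 ≥ 53 — meets; (b) 54 ≥ 53 — meets.
  Stage I.1 is satisfied; the onus moves to the carrier.
Stage I.2 (carrier, a heightened civil standard, weight exceeds 71): (c) net 95−19=76 > 71 — meets.
  Stage I.2 carried; the burden remains with the carrier.
Stage I.3 (carrier, a heightened civil standard, weight exceeds 71): (d) 70 ≤ 71 — fails; (e) net 86−20=66 ≤ 71 — fails.
  Stage I.3 not carried; the carrier fails its burden.
The analysis ends at Stage I.3; the claimant prevails on this issue.
— Issue II —
At Stage II.1 the claimant must meet clear and convincing evidence (weight is at least 69): on (f) the weight is 75, ≥ 69, so (f) meets the standard.
  Stage II.1 is satisfied; the onus moves to the carrier.
At Stage II.2 the carrier must meet a more-likely-than-not showing (weight is at least 54): on (g) the weight is 62 less the opposing 9 gives net 53, which does not reach 54, so (g) does not meet the standard.
  The carrier does not carry Stage II.2.
The analysis ends at Stage II.2; the claimant prevails on this issue.
Per-issue: Issue I → claimant; Issue II → claimant. The claimant must prevail on at least one issue; overall, the claimant prevails.

claimant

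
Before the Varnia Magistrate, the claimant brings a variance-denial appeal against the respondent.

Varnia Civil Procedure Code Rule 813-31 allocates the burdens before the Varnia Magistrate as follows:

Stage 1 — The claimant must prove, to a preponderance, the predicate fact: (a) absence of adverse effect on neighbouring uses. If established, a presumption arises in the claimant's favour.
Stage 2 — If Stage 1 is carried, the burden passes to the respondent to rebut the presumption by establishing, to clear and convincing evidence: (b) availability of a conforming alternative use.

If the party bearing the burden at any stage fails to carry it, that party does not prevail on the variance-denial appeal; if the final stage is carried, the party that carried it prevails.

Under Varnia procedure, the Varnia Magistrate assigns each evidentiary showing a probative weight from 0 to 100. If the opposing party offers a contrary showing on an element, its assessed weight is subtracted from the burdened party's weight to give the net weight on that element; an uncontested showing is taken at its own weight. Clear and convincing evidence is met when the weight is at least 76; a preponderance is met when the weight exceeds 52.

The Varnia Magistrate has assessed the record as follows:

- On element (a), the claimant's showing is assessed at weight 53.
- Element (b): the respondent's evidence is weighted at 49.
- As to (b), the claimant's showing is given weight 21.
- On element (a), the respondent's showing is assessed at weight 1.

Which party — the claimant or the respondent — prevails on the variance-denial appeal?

At Stage 1 the claimant must meet a preponderance (weight exceeds 52): on (a) the weight is 53 less the opposing 1 gives net 52, which does not exceed 52, so (a) does not meet the standard.
  Not every element is met, so the claimant fails to carry Stage 1.
The analysis ends at Stage 1; the respondent prevails.

respondent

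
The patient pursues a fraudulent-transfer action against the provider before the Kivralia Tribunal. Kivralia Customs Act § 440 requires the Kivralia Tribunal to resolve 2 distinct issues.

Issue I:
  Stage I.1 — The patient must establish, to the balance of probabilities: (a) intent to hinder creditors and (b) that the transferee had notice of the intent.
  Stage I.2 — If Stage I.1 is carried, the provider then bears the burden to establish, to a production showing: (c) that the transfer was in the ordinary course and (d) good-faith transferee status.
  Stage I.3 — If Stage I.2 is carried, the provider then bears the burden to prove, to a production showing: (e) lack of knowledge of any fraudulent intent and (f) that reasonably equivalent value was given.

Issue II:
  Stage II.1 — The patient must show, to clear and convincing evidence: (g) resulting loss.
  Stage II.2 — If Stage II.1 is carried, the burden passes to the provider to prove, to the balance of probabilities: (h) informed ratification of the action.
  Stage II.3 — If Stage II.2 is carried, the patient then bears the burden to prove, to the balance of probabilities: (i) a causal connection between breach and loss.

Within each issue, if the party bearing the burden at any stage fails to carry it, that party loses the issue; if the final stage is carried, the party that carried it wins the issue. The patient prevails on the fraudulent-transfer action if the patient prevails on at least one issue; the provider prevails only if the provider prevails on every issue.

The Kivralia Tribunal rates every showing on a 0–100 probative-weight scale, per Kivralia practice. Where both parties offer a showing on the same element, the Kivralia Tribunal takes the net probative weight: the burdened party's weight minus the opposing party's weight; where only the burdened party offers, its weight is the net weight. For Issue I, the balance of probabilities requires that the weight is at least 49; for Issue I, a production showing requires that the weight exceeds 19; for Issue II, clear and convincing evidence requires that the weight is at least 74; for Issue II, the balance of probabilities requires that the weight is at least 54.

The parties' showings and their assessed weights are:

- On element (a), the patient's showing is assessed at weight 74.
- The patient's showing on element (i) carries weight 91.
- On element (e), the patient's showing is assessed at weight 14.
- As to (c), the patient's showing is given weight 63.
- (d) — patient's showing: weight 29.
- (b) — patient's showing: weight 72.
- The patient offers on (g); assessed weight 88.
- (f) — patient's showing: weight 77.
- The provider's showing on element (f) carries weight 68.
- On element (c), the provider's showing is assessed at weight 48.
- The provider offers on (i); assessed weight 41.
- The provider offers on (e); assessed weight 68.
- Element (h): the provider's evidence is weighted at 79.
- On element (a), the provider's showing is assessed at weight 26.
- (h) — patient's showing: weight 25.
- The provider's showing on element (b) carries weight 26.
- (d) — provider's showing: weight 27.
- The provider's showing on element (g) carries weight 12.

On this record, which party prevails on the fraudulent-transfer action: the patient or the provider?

— Issue I —
At Stage I.1 the patient must meet the balance of probabilities (weight is at least 49): on (a) the weight is 74 less the opposing 26 gives net 48, which does not reach 49, so (a) does not meet the standard; on (b) the weight is 72 less the opposing 26 gives net 46, which does not reach 49, so (b) does not meet the standard.
  Not every element is met, so the patient fails to carry Stage I.1.
The analysis ends at Stage I.1; the provider prevails on this issue.
— Issue II —
Stage II.1 (patient, clear and convincing evidence, weight is at least 74): (g) net 88−12=76 ≥ 74 — meets.
  Stage II.1 is satisfied; the onus moves to the provider.
Stage II.2 (provider, the balance of probabilities, weight is at least 54): (h) net 79−25=54 ≥ 54 — meets.
  Stage II.2 carried; the burden shifts to the patient.
Stage II.3 (patient, the balance of probabilities, weight is at least 54): (i) net 91−41=50 < 54 — fails.
  The patient does not carry Stage II.3.
The provider prevails on this issue.
Per-issue: Issue I → provider; Issue II → provider. The patient must prevail on at least one issue; overall, the provider prevails.

provider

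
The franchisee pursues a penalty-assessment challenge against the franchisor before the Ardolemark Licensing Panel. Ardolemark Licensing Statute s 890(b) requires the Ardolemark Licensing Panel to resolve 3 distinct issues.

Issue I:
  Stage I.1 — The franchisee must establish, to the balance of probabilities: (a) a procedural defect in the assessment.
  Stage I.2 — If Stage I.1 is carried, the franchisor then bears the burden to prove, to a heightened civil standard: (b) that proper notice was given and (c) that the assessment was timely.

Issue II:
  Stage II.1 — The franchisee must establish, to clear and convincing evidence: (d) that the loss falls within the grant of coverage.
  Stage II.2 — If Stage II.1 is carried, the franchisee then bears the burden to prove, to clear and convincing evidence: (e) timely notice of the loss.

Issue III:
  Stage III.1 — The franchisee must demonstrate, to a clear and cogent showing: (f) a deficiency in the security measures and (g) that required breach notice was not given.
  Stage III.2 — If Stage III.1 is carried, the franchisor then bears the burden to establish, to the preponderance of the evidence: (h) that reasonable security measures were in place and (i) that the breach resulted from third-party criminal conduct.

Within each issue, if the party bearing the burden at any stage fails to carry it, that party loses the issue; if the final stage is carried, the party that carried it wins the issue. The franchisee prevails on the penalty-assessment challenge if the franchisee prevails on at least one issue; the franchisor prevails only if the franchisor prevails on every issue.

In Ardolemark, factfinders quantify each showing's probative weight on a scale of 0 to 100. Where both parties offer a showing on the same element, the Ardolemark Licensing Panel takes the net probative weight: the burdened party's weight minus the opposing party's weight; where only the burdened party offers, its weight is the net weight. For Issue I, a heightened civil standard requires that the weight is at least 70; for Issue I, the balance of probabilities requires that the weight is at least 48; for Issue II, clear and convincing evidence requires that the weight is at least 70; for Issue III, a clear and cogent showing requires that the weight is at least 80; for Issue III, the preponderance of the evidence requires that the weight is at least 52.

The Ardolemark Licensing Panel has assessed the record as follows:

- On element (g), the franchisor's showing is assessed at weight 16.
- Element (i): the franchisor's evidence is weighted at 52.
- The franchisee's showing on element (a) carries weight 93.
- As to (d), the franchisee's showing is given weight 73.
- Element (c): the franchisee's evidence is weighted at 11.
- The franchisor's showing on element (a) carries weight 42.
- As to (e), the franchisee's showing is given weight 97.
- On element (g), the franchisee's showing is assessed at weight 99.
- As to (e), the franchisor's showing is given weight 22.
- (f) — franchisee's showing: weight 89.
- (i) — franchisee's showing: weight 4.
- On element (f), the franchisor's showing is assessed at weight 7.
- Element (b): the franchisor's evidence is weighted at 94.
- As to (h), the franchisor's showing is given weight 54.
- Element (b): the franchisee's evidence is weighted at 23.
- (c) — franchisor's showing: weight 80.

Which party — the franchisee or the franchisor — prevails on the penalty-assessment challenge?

— Issue I —
Stage I.1 — burden on franchisee; standard: the balance of probabilities (weight is at least 48).
    (a): 93 − 42 = 51 ≥ 48 [met]
  Stage I.1 is satisfied; the onus moves to the franchisor.
Stage I.2 — burden on franchisor; standard: a heightened civil standard (weight is at least 70).
    (b): 94 − 23 = 71 ≥ 70 [met]
    (c): 80 − 11 = 69 < 70 [not met]
  Stage I.2 not carried; the franchisor fails its burden.
The analysis ends at Stage I.2; the franchisee prevails on this issue.
— Issue II —
Stage II.1 (franchisee, clear and convincing evidence, weight is at least 70): (d) 73 ≥ 70 — meets.
  Stage II.1 is satisfied; the franchisee continues to bear the burden.
Stage II.2 (franchisee, clear and convincing evidence, weight is at least 70): (e) net 97−22=75 ≥ 70 — meets.
  The franchisee carries the last stage.
Every stage carried; the franchisee prevails on this issue.
— Issue III —
Stage III.1 (franchisee, a clear and cogent showing, weight is at least 80): (f) net 89−7=82 ≥ 80 — meets; (g) net 99−16=83 ≥ 80 — meets.
  Stage III.1 is satisfied; the onus moves to the franchisor.
Stage III.2 (franchisor, the preponderance of the evidence, weight is at least 52): (h) 54 ≥ 52 — meets; (i) net 52−4=48 < 52 — fails.
  The franchisor does not carry Stage III.2.
The analysis ends at Stage III.2; the franchisee prevails on this issue.
Per-issue: Issue I → franchisee; Issue II → franchisee; Issue III → franchisee. The franchisee must prevail on at least one issue; overall, the franchisee prevails.

franchisee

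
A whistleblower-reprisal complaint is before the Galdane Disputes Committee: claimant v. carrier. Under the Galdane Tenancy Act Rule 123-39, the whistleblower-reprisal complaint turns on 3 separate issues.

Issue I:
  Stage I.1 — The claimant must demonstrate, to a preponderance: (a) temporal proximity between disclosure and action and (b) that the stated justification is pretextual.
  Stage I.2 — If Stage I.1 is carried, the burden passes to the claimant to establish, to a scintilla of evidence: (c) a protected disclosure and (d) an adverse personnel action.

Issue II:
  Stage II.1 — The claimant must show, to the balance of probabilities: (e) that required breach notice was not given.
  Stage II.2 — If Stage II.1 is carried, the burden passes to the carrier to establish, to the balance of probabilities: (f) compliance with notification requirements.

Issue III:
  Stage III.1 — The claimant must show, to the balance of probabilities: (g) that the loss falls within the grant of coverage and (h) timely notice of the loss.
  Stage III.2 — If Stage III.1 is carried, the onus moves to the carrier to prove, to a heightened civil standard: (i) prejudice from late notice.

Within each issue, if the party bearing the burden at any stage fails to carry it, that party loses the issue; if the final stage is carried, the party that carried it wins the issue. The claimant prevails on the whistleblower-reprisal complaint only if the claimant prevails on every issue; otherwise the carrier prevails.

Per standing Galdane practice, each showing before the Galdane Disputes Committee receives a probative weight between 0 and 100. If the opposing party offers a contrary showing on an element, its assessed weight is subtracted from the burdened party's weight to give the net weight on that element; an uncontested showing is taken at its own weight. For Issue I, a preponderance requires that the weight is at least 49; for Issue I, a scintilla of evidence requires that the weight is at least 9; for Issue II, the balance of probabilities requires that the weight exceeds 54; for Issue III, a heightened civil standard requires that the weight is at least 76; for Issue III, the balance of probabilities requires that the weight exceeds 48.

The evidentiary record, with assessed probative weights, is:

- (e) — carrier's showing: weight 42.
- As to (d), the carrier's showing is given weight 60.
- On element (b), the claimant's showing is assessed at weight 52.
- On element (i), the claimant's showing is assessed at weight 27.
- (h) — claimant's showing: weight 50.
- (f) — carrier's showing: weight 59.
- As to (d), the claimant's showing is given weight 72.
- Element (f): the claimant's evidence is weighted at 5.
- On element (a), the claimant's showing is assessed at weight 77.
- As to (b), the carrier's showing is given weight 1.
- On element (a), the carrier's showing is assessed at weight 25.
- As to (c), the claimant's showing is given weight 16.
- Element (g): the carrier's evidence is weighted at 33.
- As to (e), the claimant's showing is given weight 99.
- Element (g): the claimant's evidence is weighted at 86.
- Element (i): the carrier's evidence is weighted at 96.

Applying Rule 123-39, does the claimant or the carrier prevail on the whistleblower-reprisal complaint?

— Issue I —
Stage I.1 — burden on claimant; standard: a preponderance (weight is at least 49).
    (a): 77 − 25 = 52 ≥ 49 [met]
    (b): 52 − 1 = 51 ≥ 49 [met]
  Stage I.1 carried; the burden remains with the claimant.
Stage I.2 — burden on claimant; standard: a scintilla of evidence (weight is at least 9).
    (c): 16 ≥ 9 [met]
    (d): 72 − 60 = 12 ≥ 9 [met]
  Stage I.2 carried; the final stage is satisfied.
Every stage carried; the claimant prevails on this issue.
— Issue II —
Stage II.1 — burden on claimant; standard: the balance of probabilities (weight exceeds 54).
    (e): 99 − 42 = 57 > 54 [met]
  All elements met. The burden passes to the carrier.
Stage II.2 — burden on carrier; standard: the balance of probabilities (weight exceeds 54).
    (f): 59 − 5 = 54 ≤ 54 [not met]
  Not every element is met, so the carrier fails to carry Stage II.2.
The claimant prevails on this issue.
— Issue III —
At Stage III.1 the claimant must meet the balance of probabilities (weight exceeds 48): on (g) the weight is 86 less the opposing 33 gives net 53, which does exceed 48, so (g) meets the standard; on (h) the weight is 50, > 48, so (h) meets the standard.
  The claimant carries Stage III.1; the carrier now bears the burden.
At Stage III.2 the carrier must meet a heightened civil standard (weight is at least 76): on (i) the weight is 96 less the opposing 27 gives net 69, < 76, so (i) does not meet the standard.
  Stage III.2 not carried; the carrier fails its burden.
So the claimant prevails on this issue.
Per-issue: Issue I → claimant; Issue II → claimant; Issue III → claimant. The claimant must prevail on every issue; overall, the claimant prevails.

claimant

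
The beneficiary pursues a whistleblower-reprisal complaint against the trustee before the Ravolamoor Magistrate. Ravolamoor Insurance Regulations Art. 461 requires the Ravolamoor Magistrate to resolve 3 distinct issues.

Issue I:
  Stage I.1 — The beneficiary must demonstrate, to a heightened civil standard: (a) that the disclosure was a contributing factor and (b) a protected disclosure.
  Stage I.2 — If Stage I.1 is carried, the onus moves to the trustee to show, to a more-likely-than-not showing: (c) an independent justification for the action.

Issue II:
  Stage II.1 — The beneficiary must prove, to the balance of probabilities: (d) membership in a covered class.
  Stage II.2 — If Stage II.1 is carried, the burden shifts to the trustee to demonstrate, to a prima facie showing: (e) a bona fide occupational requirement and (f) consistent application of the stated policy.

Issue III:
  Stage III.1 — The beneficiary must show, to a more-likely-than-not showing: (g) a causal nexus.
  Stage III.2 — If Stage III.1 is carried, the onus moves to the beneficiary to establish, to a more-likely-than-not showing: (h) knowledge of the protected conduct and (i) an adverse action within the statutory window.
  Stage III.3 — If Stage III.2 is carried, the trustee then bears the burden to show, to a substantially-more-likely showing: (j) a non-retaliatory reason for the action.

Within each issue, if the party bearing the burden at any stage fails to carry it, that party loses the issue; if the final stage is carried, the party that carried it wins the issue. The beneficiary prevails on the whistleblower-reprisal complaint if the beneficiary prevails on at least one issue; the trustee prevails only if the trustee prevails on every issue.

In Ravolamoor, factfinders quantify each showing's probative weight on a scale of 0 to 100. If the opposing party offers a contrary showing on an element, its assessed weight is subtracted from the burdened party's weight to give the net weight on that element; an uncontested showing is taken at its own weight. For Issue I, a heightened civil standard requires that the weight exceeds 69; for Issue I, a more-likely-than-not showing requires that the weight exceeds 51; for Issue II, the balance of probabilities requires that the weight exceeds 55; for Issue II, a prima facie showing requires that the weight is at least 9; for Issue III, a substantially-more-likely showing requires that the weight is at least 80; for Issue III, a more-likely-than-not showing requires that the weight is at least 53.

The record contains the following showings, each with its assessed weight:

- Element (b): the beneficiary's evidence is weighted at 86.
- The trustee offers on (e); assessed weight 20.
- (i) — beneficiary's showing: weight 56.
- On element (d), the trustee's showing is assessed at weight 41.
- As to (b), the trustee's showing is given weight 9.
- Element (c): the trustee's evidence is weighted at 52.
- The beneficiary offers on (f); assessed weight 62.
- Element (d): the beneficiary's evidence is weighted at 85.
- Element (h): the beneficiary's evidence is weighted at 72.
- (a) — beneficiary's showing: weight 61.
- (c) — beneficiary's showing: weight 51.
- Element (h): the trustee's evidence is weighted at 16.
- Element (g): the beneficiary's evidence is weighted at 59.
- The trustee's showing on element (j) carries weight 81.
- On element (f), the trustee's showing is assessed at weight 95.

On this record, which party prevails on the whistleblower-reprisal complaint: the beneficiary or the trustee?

— Issue I —
Stage I.1 — burden on beneficiary; standard: a heightened civil standard (weight exceeds 69).
    (a): 61 ≤ 69 [not met]
    (b): 86 − 9 = 77 > 69 [met]
  Not every element is met, so the beneficiary fails to carry Stage I.1.
So the trustee prevails on this issue.
— Issue II —
Stage II.1 — burden on beneficiary; standard: the balance of probabilities (weight exceeds 55).
    (d): 85 − 41 = 44 ≤ 55 [not met]
  Stage II.1 not carried; the beneficiary fails its burden.
So the trustee prevails on this issue.
— Issue III —
Stage III.1 (beneficiary, a more-likely-than-not showing, weight is at least 53): (g) 59 ≥ 53 — meets.
  Stage III.1 is satisfied; the beneficiary continues to bear the burden.
Stage III.2 (beneficiary, a more-likely-than-not showing, weight is at least 53): (h) net 72−16=56 ≥ 53 — meets; (i) 56 ≥ 53 — meets.
  Stage III.2 is satisfied; the onus moves to the trustee.
Stage III.3 (trustee, a substantially-more-likely showing, weight is at least 80): (j) 81 ≥ 80 — meets.
  All elements met at the final stage.
All stages carried — the trustee prevails on this issue.
Per-issue: Issue I → trustee; Issue II → trustee; Issue III → trustee. The beneficiary must prevail on at least one issue; overall, the trustee prevails.

trustee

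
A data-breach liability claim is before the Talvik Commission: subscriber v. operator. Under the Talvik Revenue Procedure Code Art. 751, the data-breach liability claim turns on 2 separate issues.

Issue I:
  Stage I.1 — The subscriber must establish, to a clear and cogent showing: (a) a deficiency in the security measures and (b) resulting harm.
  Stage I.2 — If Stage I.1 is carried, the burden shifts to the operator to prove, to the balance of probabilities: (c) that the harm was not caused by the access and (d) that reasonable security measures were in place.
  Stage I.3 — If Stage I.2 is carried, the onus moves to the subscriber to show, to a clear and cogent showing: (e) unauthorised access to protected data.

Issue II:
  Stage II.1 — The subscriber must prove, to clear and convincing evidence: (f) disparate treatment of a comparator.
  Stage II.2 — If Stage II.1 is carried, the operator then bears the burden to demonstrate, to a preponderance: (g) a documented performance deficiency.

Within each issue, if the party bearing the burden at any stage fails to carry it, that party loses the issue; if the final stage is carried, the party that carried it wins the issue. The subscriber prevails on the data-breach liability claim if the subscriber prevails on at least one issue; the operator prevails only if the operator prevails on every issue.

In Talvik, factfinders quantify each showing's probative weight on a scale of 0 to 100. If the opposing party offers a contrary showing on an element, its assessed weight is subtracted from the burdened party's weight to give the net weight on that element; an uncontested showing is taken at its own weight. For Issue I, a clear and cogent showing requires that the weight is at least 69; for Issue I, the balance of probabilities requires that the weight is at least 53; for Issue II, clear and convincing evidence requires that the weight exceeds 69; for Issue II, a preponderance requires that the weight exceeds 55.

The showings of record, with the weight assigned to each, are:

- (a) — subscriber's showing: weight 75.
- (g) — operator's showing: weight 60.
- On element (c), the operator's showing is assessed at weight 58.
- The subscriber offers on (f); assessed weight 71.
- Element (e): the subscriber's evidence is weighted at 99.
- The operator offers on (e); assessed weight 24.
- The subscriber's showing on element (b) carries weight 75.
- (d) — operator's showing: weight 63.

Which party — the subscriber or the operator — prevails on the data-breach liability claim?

subscriber

— Issue I —
At Stage I.1 the subscriber must meet a clear and cogent showing (weight is at least 69): on (a) the weight is 75, ≥ 69, so (a) meets the standard; on (b) the weight is 75, which does reach 69, so (b) meets the standard.
  Stage I.1 carried; the burden shifts to the operator.
At Stage I.2 the operator must meet the balance of probabilities (weight is at least 53): on (c) the weight is 58, ≥ 53, so (c) meets the standard; on (d) the weight is 63, ≥ 53, so (d) meets the standard.
  Stage I.2 is satisfied; the onus moves to the subscriber.
At Stage I.3 the subscriber must meet a clear and cogent showing (weight is at least 69): on (e) the weight is 99 less the opposing 24 gives net 75, which does reach 69, so (e) meets the standard.
  All elements met at the final stage.
With every stage satisfied, the subscriber prevails on this issue.
— Issue II —
Stage II.1 (subscriber, clear and convincing evidence, weight exceeds 69): (f) 71 > 69 — meets.
  Stage II.1 is satisfied; the onus moves to the operator.
Stage II.2 (operator, a preponderance, weight exceeds 55): (g) 60 > 55 — meets.
  Stage II.2 carried; the final stage is satisfied.
With every stage satisfied, the operator prevails on this issue.
Per-issue: Issue I → subscriber; Issue II → operator. The subscriber must prevail on at least one issue; overall, the subscriber prevails.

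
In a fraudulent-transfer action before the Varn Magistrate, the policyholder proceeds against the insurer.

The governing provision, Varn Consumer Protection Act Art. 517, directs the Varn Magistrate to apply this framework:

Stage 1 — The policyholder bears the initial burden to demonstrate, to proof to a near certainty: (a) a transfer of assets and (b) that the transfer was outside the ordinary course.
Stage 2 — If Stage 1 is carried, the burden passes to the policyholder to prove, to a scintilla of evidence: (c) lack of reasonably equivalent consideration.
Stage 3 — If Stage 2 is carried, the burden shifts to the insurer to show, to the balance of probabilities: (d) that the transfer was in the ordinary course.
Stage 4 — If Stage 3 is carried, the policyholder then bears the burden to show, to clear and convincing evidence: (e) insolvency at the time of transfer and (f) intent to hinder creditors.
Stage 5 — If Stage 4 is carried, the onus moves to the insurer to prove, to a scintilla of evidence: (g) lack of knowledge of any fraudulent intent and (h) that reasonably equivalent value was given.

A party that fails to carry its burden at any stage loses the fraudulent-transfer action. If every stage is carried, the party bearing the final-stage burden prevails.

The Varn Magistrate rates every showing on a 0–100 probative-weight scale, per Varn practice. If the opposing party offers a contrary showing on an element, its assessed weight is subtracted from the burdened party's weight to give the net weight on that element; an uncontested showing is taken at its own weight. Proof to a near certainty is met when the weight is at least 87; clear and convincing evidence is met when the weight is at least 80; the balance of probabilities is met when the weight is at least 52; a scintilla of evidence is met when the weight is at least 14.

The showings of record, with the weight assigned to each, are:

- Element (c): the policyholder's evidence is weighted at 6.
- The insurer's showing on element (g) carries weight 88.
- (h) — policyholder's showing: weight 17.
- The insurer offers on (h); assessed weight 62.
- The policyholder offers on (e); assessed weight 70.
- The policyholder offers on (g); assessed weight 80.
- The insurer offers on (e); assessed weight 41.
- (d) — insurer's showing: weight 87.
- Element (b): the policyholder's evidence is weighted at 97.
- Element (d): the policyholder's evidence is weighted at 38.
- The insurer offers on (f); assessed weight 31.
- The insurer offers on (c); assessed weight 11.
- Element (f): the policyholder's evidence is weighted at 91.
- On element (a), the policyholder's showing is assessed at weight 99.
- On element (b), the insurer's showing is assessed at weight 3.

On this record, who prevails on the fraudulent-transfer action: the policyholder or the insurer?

insurer

Stage 1 (policyholder, proof to a near certainty, weight is at least 87): (a) 99 ≥ 87 — meets; (b) net 97−3=94 ≥ 87 — meets.
  Stage 1 carried; the burden remains with the policyholder.
Stage 2 (policyholder, a scintilla of evidence, weight is at least 14): (c) net 6−11=-5 < 14 — fails.
  Not every element is met, so the policyholder fails to carry Stage 2.
The insurer prevails.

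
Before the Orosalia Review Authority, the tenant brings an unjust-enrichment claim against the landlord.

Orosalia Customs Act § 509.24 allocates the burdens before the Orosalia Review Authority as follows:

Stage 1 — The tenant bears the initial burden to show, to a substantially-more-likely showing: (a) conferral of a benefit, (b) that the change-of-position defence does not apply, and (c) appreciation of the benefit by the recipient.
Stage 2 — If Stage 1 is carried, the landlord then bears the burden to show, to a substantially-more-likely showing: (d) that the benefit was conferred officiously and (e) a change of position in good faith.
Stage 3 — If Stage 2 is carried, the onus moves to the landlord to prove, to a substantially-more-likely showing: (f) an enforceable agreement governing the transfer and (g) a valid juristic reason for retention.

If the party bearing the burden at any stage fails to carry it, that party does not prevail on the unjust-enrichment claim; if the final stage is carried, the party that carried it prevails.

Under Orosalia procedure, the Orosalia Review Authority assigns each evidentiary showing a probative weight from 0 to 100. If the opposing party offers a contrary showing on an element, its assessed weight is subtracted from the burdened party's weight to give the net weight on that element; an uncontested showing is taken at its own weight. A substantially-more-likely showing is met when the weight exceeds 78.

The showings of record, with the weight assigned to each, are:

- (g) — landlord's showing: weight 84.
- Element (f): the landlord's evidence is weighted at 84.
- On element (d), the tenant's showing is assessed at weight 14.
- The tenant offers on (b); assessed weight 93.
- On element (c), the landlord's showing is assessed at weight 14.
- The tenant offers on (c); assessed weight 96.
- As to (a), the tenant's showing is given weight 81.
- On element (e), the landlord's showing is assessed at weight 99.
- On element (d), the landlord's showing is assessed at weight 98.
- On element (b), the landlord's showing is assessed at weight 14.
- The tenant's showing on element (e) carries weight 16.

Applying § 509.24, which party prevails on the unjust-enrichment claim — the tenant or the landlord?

landlord

Stage 1 — burden on tenant; standard: a substantially-more-likely showing (weight exceeds 78).
    (a): 81 > 78 [met]
    (b): 93 − 14 = 79 > 78 [met]
    (c): 96 − 14 = 82 > 78 [met]
  The tenant carries Stage 1; the landlord now bears the burden.
Stage 2 — burden on landlord; standard: a substantially-more-likely showing (weight exceeds 78).
    (d): 98 − 14 = 84 > 78 [met]
    (e): 99 − 16 = 83 > 78 [met]
  Stage 2 is satisfied; the landlord continues to bear the burden.
Stage 3 — burden on landlord; standard: a substantially-more-likely showing (weight exceeds 78).
    (f): 84 > 78 [met]
    (g): 84 > 78 [met]
  The landlord carries the last stage.
Every stage carried; the landlord prevails.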